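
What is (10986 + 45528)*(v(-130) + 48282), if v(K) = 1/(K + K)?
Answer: 354719134983/130 ≈ 2.7286e+9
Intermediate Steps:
v(K) = 1/(2*K)
(10986 + 45528)*(v(-130) + 48282) = (10986 + 45528)*((½)/(-130) + 48282) = 56514*((½)*(-1/130) + 48282) = 56514*(-1/260 + 48282) = 56514*(12553319/260) = 354719134983/130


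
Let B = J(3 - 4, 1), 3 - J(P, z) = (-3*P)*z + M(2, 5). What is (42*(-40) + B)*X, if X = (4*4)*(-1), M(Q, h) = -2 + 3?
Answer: 26896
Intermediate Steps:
M(Q, h) = 1
J(P, z) = 2 + 3*P*z (J(P, z) = 3 - ((-3*P)*z + 1) = 3 - (-3*P*z + 1) = 3 - (1 - 3*P*z) = 3 + (-1 + 3*P*z) = 2 + 3*P*z)
B = -1 (B = 2 + 3*(3 - 4)*1 = 2 + 3*(-1)*1 = 2 - 3 = -1)
X = -16 (X = 16*(-1) = -16)
(42*(-40) + B)*X = (42*(-40) - 1)*(-16) = (-1680 - 1)*(-16) = -1681*(-16) = 26896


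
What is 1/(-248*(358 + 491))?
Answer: -1/210552 ≈ -4.7494e-6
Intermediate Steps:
1/(-248*(358 + 491)) = 1/(-248*849) = 1/(-210552) = -1/210552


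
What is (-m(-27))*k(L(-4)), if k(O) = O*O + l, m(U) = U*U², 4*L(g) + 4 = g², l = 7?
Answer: 314928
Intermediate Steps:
L(g) = -1 + g²/4
m(U) = U³
k(O) = 7 + O² (k(O) = O*O + 7 = O² + 7 = 7 + O²)
(-m(-27))*k(L(-4)) = (-1*(-27)³)*(7 + (-1 + (¼)*(-4)²)²) = (-1*(-19683))*(7 + (-1 + (¼)*16)²) = 19683*(7 + (-1 + 4)²) = 19683*(7 + 3²) = 19683*(7 + 9) = 19683*16 = 314928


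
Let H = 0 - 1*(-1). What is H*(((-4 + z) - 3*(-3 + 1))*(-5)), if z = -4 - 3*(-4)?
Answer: -50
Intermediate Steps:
z = 8 (z = -4 + 12 = 8)
H = 1 (H = 0 + 1 = 1)
H*(((-4 + z) - 3*(-3 + 1))*(-5)) = 1*(((-4 + 8) - 3*(-3 + 1))*(-5)) = 1*((4 - 3*(-2))*(-5)) = 1*((4 + 6)*(-5)) = 1*(10*(-5)) = 1*(-50) = -50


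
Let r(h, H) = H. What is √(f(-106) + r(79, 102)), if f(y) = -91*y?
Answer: 2*√2437 ≈ 98.732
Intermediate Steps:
√(f(-106) + r(79, 102)) = √(-91*(-106) + 102) = √(9646 + 102) = √9748 = 2*√2437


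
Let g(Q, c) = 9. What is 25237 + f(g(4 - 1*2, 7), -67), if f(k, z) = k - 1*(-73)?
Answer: 25319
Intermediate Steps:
f(k, z) = 73 + k (f(k, z) = k + 73 = 73 + k)
25237 + f(g(4 - 1*2, 7), -67) = 25237 + (73 + 9) = 25237 + 82 = 25319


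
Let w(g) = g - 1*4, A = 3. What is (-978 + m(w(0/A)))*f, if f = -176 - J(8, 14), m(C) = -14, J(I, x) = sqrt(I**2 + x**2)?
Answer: 174592 + 1984*sqrt(65) ≈ 1.9059e+5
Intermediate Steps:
w(g) = -4 + g (w(g) = g - 4 = -4 + g)
f = -176 - 2*sqrt(65) (f = -176 - sqrt(8**2 + 14**2) = -176 - sqrt(64 + 196) = -176 - sqrt(260) = -176 - 2*sqrt(65) ≈ -192.12)
(-978 + m(w(0/A)))*f = (-978 - 14)*(-176 - 2*sqrt(65)) = -992*(-176 - 2*sqrt(65)) = 174592 + 1984*sqrt(65)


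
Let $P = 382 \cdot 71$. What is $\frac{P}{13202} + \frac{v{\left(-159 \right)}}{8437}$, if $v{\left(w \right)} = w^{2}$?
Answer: $\frac{281294038}{55692637} \approx 5.0508$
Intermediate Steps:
$P = 27122$
$\frac{P}{13202} + \frac{v{\left(-159 \right)}}{8437} = \frac{27122}{13202} + \frac{\left(-159\right)^{2}}{8437} = 27122 \cdot \frac{1}{13202} + 25281 \cdot \frac{1}{8437} = \frac{13561}{6601} + \frac{25281}{8437} = \frac{281294038}{55692637}$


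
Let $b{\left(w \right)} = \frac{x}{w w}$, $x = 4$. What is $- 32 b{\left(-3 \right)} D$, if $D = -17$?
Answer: $\frac{2176}{9} \approx 241.78$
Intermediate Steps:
$b{\left(w \right)} = \frac{4}{w^{2}}$ ($b{\left(w \right)} = \frac{4}{w w} = \frac{4}{w^{2}}$)
$- 32 b{\left(-3 \right)} D = - 32 \cdot \frac{4}{9} \left(-17\right) = - 32 \cdot 4 \cdot \frac{1}{9} \left(-17\right) = \left(-32\right) \frac{4}{9} \left(-17\right) = \left(- \frac{128}{9}\right) \left(-17\right) = \frac{2176}{9}$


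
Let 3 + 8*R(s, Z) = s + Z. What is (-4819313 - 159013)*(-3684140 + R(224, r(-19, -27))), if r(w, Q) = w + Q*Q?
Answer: 73361082387807/4 ≈ 1.8340e+13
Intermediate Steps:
r(w, Q) = w + Q²
R(s, Z) = -3/8 + Z/8 + s/8 (R(s, Z) = -3/8 + (s + Z)/8 = -3/8 + (Z + s)/8 = -3/8 + (Z/8 + s/8) = -3/8 + Z/8 + s/8)
(-4819313 - 159013)*(-3684140 + R(224, r(-19, -27))) = (-4819313 - 159013)*(-3684140 + (-3/8 + (-19 + (-27)²)/8 + (⅛)*224)) = -4978326*(-3684140 + (-3/8 + (-19 + 729)/8 + 28)) = -4978326*(-3684140 + (-3/8 + (⅛)*710 + 28)) = -4978326*(-3684140 + (-3/8 + 355/4 + 28)) = -4978326*(-3684140 + 931/8) = -4978326*(-29472189/8) = 73361082387807/4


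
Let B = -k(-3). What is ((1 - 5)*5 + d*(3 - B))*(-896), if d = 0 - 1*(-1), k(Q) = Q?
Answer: 17920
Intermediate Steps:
B = 3 (B = -1*(-3) = 3)
d = 1 (d = 0 + 1 = 1)
((1 - 5)*5 + d*(3 - B))*(-896) = ((1 - 5)*5 + 1*(3 - 1*3))*(-896) = (-4*5 + 1*(3 - 3))*(-896) = (-20 + 1*0)*(-896) = (-20 + 0)*(-896) = -20*(-896) = 17920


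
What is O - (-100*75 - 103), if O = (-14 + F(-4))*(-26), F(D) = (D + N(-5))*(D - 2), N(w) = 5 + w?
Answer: 7343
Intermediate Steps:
F(D) = D*(-2 + D) (F(D) = (D + (5 - 5))*(D - 2) = (D + 0)*(-2 + D) = D*(-2 + D))
O = -260 (O = (-14 - 4*(-2 - 4))*(-26) = (-14 - 4*(-6))*(-26) = (-14 + 24)*(-26) = 10*(-26) = -260)
O - (-100*75 - 103) = -260 - (-100*75 - 103) = -260 - (-7500 - 103) = -260 - 1*(-7603) = -260 + 7603 = 7343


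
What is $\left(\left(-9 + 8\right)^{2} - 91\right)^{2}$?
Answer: $8100$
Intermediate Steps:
$\left(\left(-9 + 8\right)^{2} - 91\right)^{2} = \left(\left(-1\right)^{2} - 91\right)^{2} = \left(1 - 91\right)^{2} = \left(-90\right)^{2} = 8100$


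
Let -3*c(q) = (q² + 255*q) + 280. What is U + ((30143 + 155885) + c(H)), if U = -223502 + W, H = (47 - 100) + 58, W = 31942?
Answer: -18176/3 ≈ -6058.7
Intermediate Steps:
H = 5 (H = -53 + 58 = 5)
c(q) = -280/3 - 85*q - q²/3 (c(q) = -((q² + 255*q) + 280)/3 = -(280 + q² + 255*q)/3 = -280/3 - 85*q - q²/3)
U = -191560 (U = -223502 + 31942 = -191560)
U + ((30143 + 155885) + c(H)) = -191560 + ((30143 + 155885) + (-280/3 - 85*5 - ⅓*5²)) = -191560 + (186028 + (-280/3 - 425 - ⅓*25)) = -191560 + (186028 + (-280/3 - 425 - 25/3)) = -191560 + (186028 - 1580/3) = -191560 + 556504/3 = -18176/3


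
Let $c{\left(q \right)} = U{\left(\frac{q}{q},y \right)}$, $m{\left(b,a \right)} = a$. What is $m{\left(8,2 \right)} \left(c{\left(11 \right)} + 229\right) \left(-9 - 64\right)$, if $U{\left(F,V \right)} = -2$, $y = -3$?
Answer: $-33142$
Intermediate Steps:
$c{\left(q \right)} = -2$
$m{\left(8,2 \right)} \left(c{\left(11 \right)} + 229\right) \left(-9 - 64\right) = 2 \left(-2 + 229\right) \left(-9 - 64\right) = 2 \cdot 227 \left(-73\right) = 2 \left(-16571\right) = -33142$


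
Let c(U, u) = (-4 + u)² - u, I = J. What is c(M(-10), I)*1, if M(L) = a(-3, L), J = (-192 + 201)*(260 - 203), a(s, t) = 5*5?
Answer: 258568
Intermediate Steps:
a(s, t) = 25
J = 513 (J = 9*57 = 513)
I = 513
M(L) = 25
c(M(-10), I)*1 = ((-4 + 513)² - 1*513)*1 = (509² - 513)*1 = (259081 - 513)*1 = 258568*1 = 258568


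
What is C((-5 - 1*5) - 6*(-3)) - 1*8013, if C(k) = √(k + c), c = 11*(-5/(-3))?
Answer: -8013 + √237/3 ≈ -8007.9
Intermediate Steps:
c = 55/3 (c = 11*(-5*(-⅓)) = 11*(5/3) = 55/3 ≈ 18.333)
C(k) = √(55/3 + k) (C(k) = √(k + 55/3) = √(55/3 + k))
C((-5 - 1*5) - 6*(-3)) - 1*8013 = √(165 + 9*((-5 - 1*5) - 6*(-3)))/3 - 1*8013 = √(165 + 9*((-5 - 5) + 18))/3 - 8013 = √(165 + 9*(-10 + 18))/3 - 8013 = √(165 + 9*8)/3 - 8013 = √(165 + 72)/3 - 8013 = √237/3 - 8013 = -8013 + √237/3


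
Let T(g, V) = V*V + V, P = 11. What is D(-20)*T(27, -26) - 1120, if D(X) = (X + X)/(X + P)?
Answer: 15920/9 ≈ 1768.9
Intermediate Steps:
T(g, V) = V + V² (T(g, V) = V² + V = V + V²)
D(X) = 2*X/(11 + X) (D(X) = (X + X)/(X + 11) = (2*X)/(11 + X) = 2*X/(11 + X))
D(-20)*T(27, -26) - 1120 = (2*(-20)/(11 - 20))*(-26*(1 - 26)) - 1120 = (2*(-20)/(-9))*(-26*(-25)) - 1120 = (2*(-20)*(-⅑))*650 - 1120 = (40/9)*650 - 1120 = 26000/9 - 1120 = 15920/9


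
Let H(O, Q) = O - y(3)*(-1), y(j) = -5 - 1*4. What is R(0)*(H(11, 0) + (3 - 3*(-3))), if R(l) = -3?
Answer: -42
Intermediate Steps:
y(j) = -9 (y(j) = -5 - 4 = -9)
H(O, Q) = -9 + O (H(O, Q) = O - (-9)*(-1) = O - 1*9 = O - 9 = -9 + O)
R(0)*(H(11, 0) + (3 - 3*(-3))) = -3*((-9 + 11) + (3 - 3*(-3))) = -3*(2 + (3 + 9)) = -3*(2 + 12) = -3*14 = -42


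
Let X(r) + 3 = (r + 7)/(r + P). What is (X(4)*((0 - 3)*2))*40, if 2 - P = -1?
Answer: 2400/7 ≈ 342.86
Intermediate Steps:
P = 3 (P = 2 - 1*(-1) = 2 + 1 = 3)
X(r) = -3 + (7 + r)/(3 + r) (X(r) = -3 + (r + 7)/(r + 3) = -3 + (7 + r)/(3 + r))
(X(4)*((0 - 3)*2))*40 = ((2*(-1 - 1*4)/(3 + 4))*((0 - 3)*2))*40 = ((2*(-1 - 4)/7)*(-3*2))*40 = ((2*(⅐)*(-5))*(-6))*40 = -10/7*(-6)*40 = (60/7)*40 = 2400/7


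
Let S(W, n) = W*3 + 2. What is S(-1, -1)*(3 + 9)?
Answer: -12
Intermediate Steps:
S(W, n) = 2 + 3*W (S(W, n) = 3*W + 2 = 2 + 3*W)
S(-1, -1)*(3 + 9) = (2 + 3*(-1))*(3 + 9) = (2 - 3)*12 = -1*12 = -12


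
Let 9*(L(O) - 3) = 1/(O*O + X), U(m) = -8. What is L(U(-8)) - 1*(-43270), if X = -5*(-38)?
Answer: 98922079/2286 ≈ 43273.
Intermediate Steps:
X = 190
L(O) = 3 + 1/(9*(190 + O²)) (L(O) = 3 + 1/(9*(O*O + 190)) = 3 + 1/(9*(O² + 190)) = 3 + 1/(9*(190 + O²)))
L(U(-8)) - 1*(-43270) = (5131 + 27*(-8)²)/(9*(190 + (-8)²)) - 1*(-43270) = (5131 + 27*64)/(9*(190 + 64)) + 43270 = (⅑)*(5131 + 1728)/254 + 43270 = (⅑)*(1/254)*6859 + 43270 = 6859/2286 + 43270 = 98922079/2286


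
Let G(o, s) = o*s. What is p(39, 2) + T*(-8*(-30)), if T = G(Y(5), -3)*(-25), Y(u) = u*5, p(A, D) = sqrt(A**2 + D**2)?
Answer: 450000 + 5*sqrt(61) ≈ 4.5004e+5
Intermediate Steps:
Y(u) = 5*u
T = 1875 (T = ((5*5)*(-3))*(-25) = (25*(-3))*(-25) = -75*(-25) = 1875)
p(39, 2) + T*(-8*(-30)) = sqrt(39**2 + 2**2) + 1875*(-8*(-30)) = sqrt(1521 + 4) + 1875*240 = sqrt(1525) + 450000 = 5*sqrt(61) + 450000 = 450000 + 5*sqrt(61)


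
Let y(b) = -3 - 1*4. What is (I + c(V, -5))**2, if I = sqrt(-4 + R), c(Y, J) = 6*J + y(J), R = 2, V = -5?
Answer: (37 - I*sqrt(2))**2 ≈ 1367.0 - 104.65*I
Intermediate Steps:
y(b) = -7 (y(b) = -3 - 4 = -7)
c(Y, J) = -7 + 6*J (c(Y, J) = 6*J - 7 = -7 + 6*J)
I = I*sqrt(2) (I = sqrt(-4 + 2) = sqrt(-2) = I*sqrt(2) ≈ 1.4142*I)
(I + c(V, -5))**2 = (I*sqrt(2) + (-7 + 6*(-5)))**2 = (I*sqrt(2) + (-7 - 30))**2 = (I*sqrt(2) - 37)**2 = (-37 + I*sqrt(2))**2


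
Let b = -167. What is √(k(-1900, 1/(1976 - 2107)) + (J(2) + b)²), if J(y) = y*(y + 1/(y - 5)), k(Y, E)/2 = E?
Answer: √4137188683/393 ≈ 163.67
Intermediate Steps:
k(Y, E) = 2*E
J(y) = y*(y + 1/(-5 + y))
√(k(-1900, 1/(1976 - 2107)) + (J(2) + b)²) = √(2/(1976 - 2107) + (2*(1 + 2² - 5*2)/(-5 + 2) - 167)²) = √(2/(-131) + (2*(1 + 4 - 10)/(-3) - 167)²) = √(2*(-1/131) + (2*(-⅓)*(-5) - 167)²) = √(-2/131 + (10/3 - 167)²) = √(-2/131 + (-491/3)²) = √(-2/131 + 241081/9) = √(31581593/1179) = √4137188683/393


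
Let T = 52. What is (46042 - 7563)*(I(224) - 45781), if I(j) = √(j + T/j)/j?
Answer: -1761607099 + 5497*√175798/896 ≈ -1.7616e+9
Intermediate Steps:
I(j) = √(j + 52/j)/j
(46042 - 7563)*(I(224) - 45781) = (46042 - 7563)*(√(224 + 52/224)/224 - 45781) = 38479*(√(224 + 52*(1/224))/224 - 45781) = 38479*(√(224 + 13/56)/224 - 45781) = 38479*(√(12557/56)/224 - 45781) = 38479*((√175798/28)/224 - 45781) = 38479*(√175798/6272 - 45781) = 38479*(-45781 + √175798/6272) = -1761607099 + 5497*√175798/896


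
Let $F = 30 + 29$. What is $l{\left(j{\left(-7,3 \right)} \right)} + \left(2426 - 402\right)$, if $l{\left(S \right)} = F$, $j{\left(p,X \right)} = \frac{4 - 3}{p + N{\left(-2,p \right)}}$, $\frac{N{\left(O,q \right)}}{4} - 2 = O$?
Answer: $2083$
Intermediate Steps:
$N{\left(O,q \right)} = 8 + 4 O$
$j{\left(p,X \right)} = \frac{1}{p}$ ($j{\left(p,X \right)} = \frac{4 - 3}{p + \left(8 + 4 \left(-2\right)\right)} = 1 \frac{1}{p + \left(8 - 8\right)} = 1 \frac{1}{p + 0} = 1 \frac{1}{p} = \frac{1}{p}$)
$F = 59$
$l{\left(S \right)} = 59$
$l{\left(j{\left(-7,3 \right)} \right)} + \left(2426 - 402\right) = 59 + \left(2426 - 402\right) = 59 + 2024 = 2083$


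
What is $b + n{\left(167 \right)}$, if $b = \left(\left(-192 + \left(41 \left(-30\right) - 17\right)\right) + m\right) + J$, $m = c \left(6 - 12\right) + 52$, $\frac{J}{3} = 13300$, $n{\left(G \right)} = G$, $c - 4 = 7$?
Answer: $38614$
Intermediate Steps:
$c = 11$ ($c = 4 + 7 = 11$)
$J = 39900$ ($J = 3 \cdot 13300 = 39900$)
$m = -14$ ($m = 11 \left(6 - 12\right) + 52 = 11 \left(-6\right) + 52 = -66 + 52 = -14$)
$b = 38447$ ($b = \left(\left(-192 + \left(41 \left(-30\right) - 17\right)\right) - 14\right) + 39900 = \left(\left(-192 - 1247\right) - 14\right) + 39900 = \left(-1439 - 14\right) + 39900 = -1453 + 39900 = 38447$)
$b + n{\left(167 \right)} = 38447 + 167 = 38614$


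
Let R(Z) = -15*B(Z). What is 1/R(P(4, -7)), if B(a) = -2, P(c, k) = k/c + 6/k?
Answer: 1/30 ≈ 0.033333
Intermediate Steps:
P(c, k) = 6/k + k/c
R(Z) = 30 (R(Z) = -15*(-2) = 30)
1/R(P(4, -7)) = 1/30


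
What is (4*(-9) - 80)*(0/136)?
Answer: 0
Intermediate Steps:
(4*(-9) - 80)*(0/136) = (-36 - 80)*(0*(1/136)) = -116*0 = 0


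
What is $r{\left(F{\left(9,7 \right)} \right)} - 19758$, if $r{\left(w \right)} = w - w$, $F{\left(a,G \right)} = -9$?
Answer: $-19758$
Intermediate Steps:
$r{\left(w \right)} = 0$
$r{\left(F{\left(9,7 \right)} \right)} - 19758 = 0 - 19758 = -19758$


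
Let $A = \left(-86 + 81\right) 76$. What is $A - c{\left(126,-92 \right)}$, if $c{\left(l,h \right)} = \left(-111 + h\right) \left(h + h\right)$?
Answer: $-37732$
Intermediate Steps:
$c{\left(l,h \right)} = 2 h \left(-111 + h\right)$ ($c{\left(l,h \right)} = \left(-111 + h\right) 2 h = 2 h \left(-111 + h\right)$)
$A = -380$ ($A = \left(-5\right) 76 = -380$)
$A - c{\left(126,-92 \right)} = -380 - 2 \left(-92\right) \left(-111 - 92\right) = -380 - 2 \left(-92\right) \left(-203\right) = -380 - 37352 = -37732$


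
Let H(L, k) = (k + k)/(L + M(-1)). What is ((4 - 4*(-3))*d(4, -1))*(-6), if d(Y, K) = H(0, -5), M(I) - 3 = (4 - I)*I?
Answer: -480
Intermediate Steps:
M(I) = 3 + I*(4 - I) (M(I) = 3 + (4 - I)*I = 3 + I*(4 - I))
H(L, k) = 2*k/(-2 + L) (H(L, k) = (k + k)/(L + (3 - 1*(-1)² + 4*(-1))) = (2*k)/(L + (3 - 1*1 - 4)) = (2*k)/(L + (3 - 1 - 4)) = (2*k)/(L - 2) = (2*k)/(-2 + L) = 2*k/(-2 + L))
d(Y, K) = 5 (d(Y, K) = 2*(-5)/(-2 + 0) = 2*(-5)/(-2) = 2*(-5)*(-½) = 5)
((4 - 4*(-3))*d(4, -1))*(-6) = ((4 - 4*(-3))*5)*(-6) = ((4 + 12)*5)*(-6) = (16*5)*(-6) = 80*(-6) = -480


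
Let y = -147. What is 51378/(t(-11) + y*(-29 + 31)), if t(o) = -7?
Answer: -51378/301 ≈ -170.69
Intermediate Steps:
51378/(t(-11) + y*(-29 + 31)) = 51378/(-7 - 147*(-29 + 31)) = 51378/(-7 - 147*2) = 51378/(-7 - 294) = 51378/(-301) = 51378*(-1/301) = -51378/301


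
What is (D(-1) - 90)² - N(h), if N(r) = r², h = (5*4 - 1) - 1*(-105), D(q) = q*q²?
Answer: -7095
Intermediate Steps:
D(q) = q³
h = 124 (h = (20 - 1) + 105 = 19 + 105 = 124)
(D(-1) - 90)² - N(h) = ((-1)³ - 90)² - 1*124² = (-1 - 90)² - 1*15376 = (-91)² - 15376 = 8281 - 15376 = -7095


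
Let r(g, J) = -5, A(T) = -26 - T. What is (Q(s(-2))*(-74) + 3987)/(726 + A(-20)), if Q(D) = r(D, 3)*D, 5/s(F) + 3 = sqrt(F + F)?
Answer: 15427/3120 - 185*I/468 ≈ 4.9445 - 0.3953*I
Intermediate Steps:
s(F) = 5/(-3 + sqrt(2)*sqrt(F)) (s(F) = 5/(-3 + sqrt(F + F)) = 5/(-3 + sqrt(2*F)) = 5/(-3 + sqrt(2)*sqrt(F)))
Q(D) = -5*D
(Q(s(-2))*(-74) + 3987)/(726 + A(-20)) = (-25/(-3 + sqrt(2)*sqrt(-2))*(-74) + 3987)/(726 + (-26 - 1*(-20))) = (-25/(-3 + sqrt(2)*(I*sqrt(2)))*(-74) + 3987)/(726 + (-26 + 20)) = (-25/(-3 + 2*I)*(-74) + 3987)/(726 - 6) = (-25*(-3 - 2*I)/13*(-74) + 3987)/720 = (-25*(-3 - 2*I)/13*(-74) + 3987)*(1/720) = (1850*(-3 - 2*I)/13 + 3987)*(1/720) = (3987 + 1850*(-3 - 2*I)/13)*(1/720) = 443/80 + 185*(-3 - 2*I)/936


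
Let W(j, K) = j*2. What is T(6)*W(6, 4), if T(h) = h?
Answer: 72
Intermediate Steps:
W(j, K) = 2*j
T(6)*W(6, 4) = 6*(2*6) = 6*12 = 72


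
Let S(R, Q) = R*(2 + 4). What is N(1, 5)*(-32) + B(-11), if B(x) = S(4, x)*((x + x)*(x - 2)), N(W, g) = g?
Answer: 6704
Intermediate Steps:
S(R, Q) = 6*R (S(R, Q) = R*6 = 6*R)
B(x) = 48*x*(-2 + x) (B(x) = (6*4)*((x + x)*(x - 2)) = 24*((2*x)*(-2 + x)) = 24*(2*x*(-2 + x)) = 48*x*(-2 + x))
N(1, 5)*(-32) + B(-11) = 5*(-32) + 48*(-11)*(-2 - 11) = -160 + 48*(-11)*(-13) = -160 + 6864 = 6704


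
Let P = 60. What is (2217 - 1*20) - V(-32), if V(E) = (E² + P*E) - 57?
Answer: 3150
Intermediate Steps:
V(E) = -57 + E² + 60*E (V(E) = (E² + 60*E) - 57 = -57 + E² + 60*E)
(2217 - 1*20) - V(-32) = (2217 - 1*20) - (-57 + (-32)² + 60*(-32)) = (2217 - 20) - (-57 + 1024 - 1920) = 2197 - 1*(-953) = 2197 + 953 = 3150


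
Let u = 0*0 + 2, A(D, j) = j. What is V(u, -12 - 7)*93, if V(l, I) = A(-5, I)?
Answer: -1767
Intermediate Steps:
u = 2 (u = 0 + 2 = 2)
V(l, I) = I
V(u, -12 - 7)*93 = (-12 - 7)*93 = -19*93 = -1767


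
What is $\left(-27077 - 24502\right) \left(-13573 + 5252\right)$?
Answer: $429188859$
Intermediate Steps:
$\left(-27077 - 24502\right) \left(-13573 + 5252\right) = \left(-51579\right) \left(-8321\right) = 429188859$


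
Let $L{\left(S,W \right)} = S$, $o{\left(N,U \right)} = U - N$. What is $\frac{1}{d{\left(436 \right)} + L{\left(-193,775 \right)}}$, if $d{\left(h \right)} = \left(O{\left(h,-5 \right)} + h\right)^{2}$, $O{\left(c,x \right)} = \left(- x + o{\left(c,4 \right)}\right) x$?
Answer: $\frac{1}{6609848} \approx 1.5129 \cdot 10^{-7}$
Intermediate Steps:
$O{\left(c,x \right)} = x \left(4 - c - x\right)$ ($O{\left(c,x \right)} = \left(- x - \left(-4 + c\right)\right) x = \left(4 - c - x\right) x = x \left(4 - c - x\right)$)
$d{\left(h \right)} = \left(-45 + 6 h\right)^{2}$ ($d{\left(h \right)} = \left(- 5 \left(4 - h - -5\right) + h\right)^{2} = \left(- 5 \left(4 - h + 5\right) + h\right)^{2} = \left(- 5 \left(9 - h\right) + h\right)^{2} = \left(\left(-45 + 5 h\right) + h\right)^{2} = \left(-45 + 6 h\right)^{2}$)
$\frac{1}{d{\left(436 \right)} + L{\left(-193,775 \right)}} = \frac{1}{9 \left(-15 + 2 \cdot 436\right)^{2} - 193} = \frac{1}{9 \left(-15 + 872\right)^{2} - 193} = \frac{1}{9 \cdot 857^{2} - 193} = \frac{1}{9 \cdot 734449 - 193} = \frac{1}{6610041 - 193} = \frac{1}{6609848}$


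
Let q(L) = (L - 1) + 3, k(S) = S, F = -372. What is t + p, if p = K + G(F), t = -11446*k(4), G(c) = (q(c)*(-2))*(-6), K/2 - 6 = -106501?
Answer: -263214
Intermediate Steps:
q(L) = 2 + L (q(L) = (-1 + L) + 3 = 2 + L)
K = -212990 (K = 12 + 2*(-106501) = 12 - 213002 = -212990)
G(c) = 24 + 12*c (G(c) = ((2 + c)*(-2))*(-6) = (-4 - 2*c)*(-6) = 24 + 12*c)
t = -45784 (t = -11446*4 = -45784)
p = -217430 (p = -212990 + (24 + 12*(-372)) = -212990 + (24 - 4464) = -212990 - 4440 = -217430)
t + p = -45784 - 217430 = -263214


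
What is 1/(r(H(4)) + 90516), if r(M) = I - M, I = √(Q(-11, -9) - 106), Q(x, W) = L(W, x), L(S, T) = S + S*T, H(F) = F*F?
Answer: 22625/2047562504 - I/2047562504 ≈ 1.105e-5 - 4.8839e-10*I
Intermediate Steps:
H(F) = F²
Q(x, W) = W*(1 + x)
I = 4*I (I = √(-9*(1 - 11) - 106) = √(-9*(-10) - 106) = √(90 - 106) = √(-16) = 4*I ≈ 4.0*I)
r(M) = -M + 4*I (r(M) = 4*I - M = -M + 4*I)
1/(r(H(4)) + 90516) = 1/((-1*4² + 4*I) + 90516) = 1/((-1*16 + 4*I) + 90516) = 1/((-16 + 4*I) + 90516) = 1/(90500 + 4*I) = (90500 - 4*I)/8190250016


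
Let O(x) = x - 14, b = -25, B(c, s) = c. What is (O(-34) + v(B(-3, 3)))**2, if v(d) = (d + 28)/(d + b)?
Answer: 1874161/784 ≈ 2390.5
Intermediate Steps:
O(x) = -14 + x
v(d) = (28 + d)/(-25 + d) (v(d) = (d + 28)/(d - 25) = (28 + d)/(-25 + d))
(O(-34) + v(B(-3, 3)))**2 = ((-14 - 34) + (28 - 3)/(-25 - 3))**2 = (-48 + 25/(-28))**2 = (-48 - 1/28*25)**2 = (-48 - 25/28)**2 = (-1369/28)**2 = 1874161/784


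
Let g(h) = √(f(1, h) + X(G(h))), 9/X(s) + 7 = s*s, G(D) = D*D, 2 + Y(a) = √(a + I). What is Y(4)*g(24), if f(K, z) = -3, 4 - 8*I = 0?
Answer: I*√330209022162*(-4 + 3*√2)/663538 ≈ 0.21013*I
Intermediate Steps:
I = ½ (I = ½ - ⅛*0 = ½ + 0 = ½ ≈ 0.50000)
Y(a) = -2 + √(½ + a) (Y(a) = -2 + √(a + ½) = -2 + √(½ + a))
G(D) = D²
X(s) = 9/(-7 + s²) (X(s) = 9/(-7 + s*s) = 9/(-7 + s²))
g(h) = √(-3 + 9/(-7 + h⁴)) (g(h) = √(-3 + 9/(-7 + (h²)²)) = √(-3 + 9/(-7 + h⁴)))
Y(4)*g(24) = (-2 + √(2 + 4*4)/2)*(√3*√((10 - 1*24⁴)/(-7 + 24⁴))) = (-2 + √(2 + 16)/2)*(√3*√((10 - 1*331776)/(-7 + 331776))) = (-2 + √18/2)*(√3*√((10 - 331776)/331769)) = (-2 + (3*√2)/2)*(√3*√((1/331769)*(-331766))) = (-2 + 3*√2/2)*(√3*√(-331766/331769)) = (-2 + 3*√2/2)*(√3*(I*√110069674054/331769)) = (-2 + 3*√2/2)*(I*√330209022162/331769) = I*√330209022162*(-2 + 3*√2/2)/331769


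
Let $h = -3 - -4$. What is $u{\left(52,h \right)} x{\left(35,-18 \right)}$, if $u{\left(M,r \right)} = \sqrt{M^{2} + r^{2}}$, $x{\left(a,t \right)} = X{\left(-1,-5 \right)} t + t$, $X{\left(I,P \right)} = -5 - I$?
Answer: $54 \sqrt{2705} \approx 2808.5$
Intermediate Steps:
$x{\left(a,t \right)} = - 3 t$ ($x{\left(a,t \right)} = \left(-5 - -1\right) t + t = \left(-5 + 1\right) t + t = - 4 t + t = - 3 t$)
$h = 1$ ($h = -3 + 4 = 1$)
$u{\left(52,h \right)} x{\left(35,-18 \right)} = \sqrt{52^{2} + 1^{2}} \left(\left(-3\right) \left(-18\right)\right) = \sqrt{2704 + 1} \cdot 54 = \sqrt{2705} \cdot 54 = 54 \sqrt{2705}$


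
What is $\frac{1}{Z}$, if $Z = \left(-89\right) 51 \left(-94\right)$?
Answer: $\frac{1}{426666} \approx 2.3438 \cdot 10^{-6}$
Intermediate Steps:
$Z = 426666$ ($Z = \left(-4539\right) \left(-94\right) = 426666$)
$\frac{1}{Z} = \frac{1}{426666}$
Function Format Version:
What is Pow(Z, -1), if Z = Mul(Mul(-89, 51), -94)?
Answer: Rational(1, 426666) ≈ 2.3438e-6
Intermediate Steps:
Z = 426666 (Z = Mul(-4539, -94) = 426666)
Pow(Z, -1) = Pow(426666, -1) = Rational(1, 426666)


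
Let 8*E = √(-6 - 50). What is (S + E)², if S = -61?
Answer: (244 - I*√14)²/16 ≈ 3720.1 - 114.12*I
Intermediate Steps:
E = I*√14/4 (E = √(-6 - 50)/8 = √(-56)/8 = (2*I*√14)/8 = I*√14/4 ≈ 0.93541*I)
(S + E)² = (-61 + I*√14/4)²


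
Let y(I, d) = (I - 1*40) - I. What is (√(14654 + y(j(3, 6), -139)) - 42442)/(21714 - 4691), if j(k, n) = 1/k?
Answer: -42442/17023 + √14614/17023 ≈ -2.4861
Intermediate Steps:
y(I, d) = -40 (y(I, d) = (I - 40) - I = (-40 + I) - I = -40)
(√(14654 + y(j(3, 6), -139)) - 42442)/(21714 - 4691) = (√(14654 - 40) - 42442)/(21714 - 4691) = (√14614 - 42442)/17023 = (-42442 + √14614)*(1/17023) = -42442/17023 + √14614/17023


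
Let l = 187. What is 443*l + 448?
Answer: 83289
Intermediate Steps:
443*l + 448 = 443*187 + 448 = 82841 + 448 = 83289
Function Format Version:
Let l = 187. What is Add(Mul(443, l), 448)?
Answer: 83289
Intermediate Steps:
Add(Mul(443, l), 448) = Add(Mul(443, 187), 448) = Add(82841, 448) = 83289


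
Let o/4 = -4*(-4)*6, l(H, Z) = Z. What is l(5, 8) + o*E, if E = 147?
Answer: 56456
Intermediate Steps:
o = 384 (o = 4*(-4*(-4)*6) = 4*(16*6) = 4*96 = 384)
l(5, 8) + o*E = 8 + 384*147 = 8 + 56448 = 56456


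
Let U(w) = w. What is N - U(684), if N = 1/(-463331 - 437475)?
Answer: -616151305/900806 ≈ -684.00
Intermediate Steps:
N = -1/900806 (N = 1/(-900806) = -1/900806 ≈ -1.1101e-6)
N - U(684) = -1/900806 - 1*684 = -1/900806 - 684 = -616151305/900806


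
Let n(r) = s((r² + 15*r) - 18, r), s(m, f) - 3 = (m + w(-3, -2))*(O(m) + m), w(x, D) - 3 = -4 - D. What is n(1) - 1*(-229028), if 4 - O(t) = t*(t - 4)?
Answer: 229041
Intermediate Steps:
w(x, D) = -1 - D (w(x, D) = 3 + (-4 - D) = -1 - D)
O(t) = 4 - t*(-4 + t) (O(t) = 4 - t*(t - 4) = 4 - t*(-4 + t))
s(m, f) = 3 + (1 + m)*(4 - m² + 5*m) (s(m, f) = 3 + (m + (-1 - 1*(-2)))*((4 - m² + 4*m) + m) = 3 + (m + (-1 + 2))*(4 - m² + 5*m) = 3 + (m + 1)*(4 - m² + 5*m) = 3 + (1 + m)*(4 - m² + 5*m))
n(r) = -155 - (-18 + r² + 15*r)³ + 4*(-18 + r² + 15*r)² + 9*r² + 135*r (n(r) = 7 - ((r² + 15*r) - 18)³ + 4*((r² + 15*r) - 18)² + 9*((r² + 15*r) - 18) = 7 - (-18 + r² + 15*r)³ + 4*(-18 + r² + 15*r)² + 9*(-18 + r² + 15*r) = 7 - (-18 + r² + 15*r)³ + 4*(-18 + r² + 15*r)² + (-162 + 9*r² + 135*r) = -155 - (-18 + r² + 15*r)³ + 4*(-18 + r² + 15*r)² + 9*r² + 135*r)
n(1) - 1*(-229028) = (6973 - 1*1⁶ - 16605*1 - 1635*1³ - 617*1⁴ - 45*1⁵ + 11943*1²) - 1*(-229028) = (6973 - 1*1 - 16605 - 1635*1 - 617*1 - 45*1 + 11943*1) + 229028 = (6973 - 1 - 16605 - 1635 - 617 - 45 + 11943) + 229028 = 13 + 229028 = 229041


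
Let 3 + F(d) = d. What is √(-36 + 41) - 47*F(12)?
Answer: -423 + √5 ≈ -420.76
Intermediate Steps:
F(d) = -3 + d
√(-36 + 41) - 47*F(12) = √(-36 + 41) - 47*(-3 + 12) = √5 - 47*9 = √5 - 423 = -423 + √5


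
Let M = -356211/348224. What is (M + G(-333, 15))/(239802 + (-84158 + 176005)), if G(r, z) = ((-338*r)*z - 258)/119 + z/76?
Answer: 11167934175201/261118687651136 ≈ 0.042770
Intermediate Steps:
M = -356211/348224 (M = -356211*1/348224 = -356211/348224 ≈ -1.0229)
G(r, z) = -258/119 + z/76 - 338*r*z/119 (G(r, z) = (-338*r*z - 258)*(1/119) + z*(1/76) = (-258 - 338*r*z)*(1/119) + z/76 = (-258/119 - 338*r*z/119) + z/76 = -258/119 + z/76 - 338*r*z/119)
(M + G(-333, 15))/(239802 + (-84158 + 176005)) = (-356211/348224 + (-258/119 + (1/76)*15 - 338/119*(-333)*15))/(239802 + (-84158 + 176005)) = (-356211/348224 + (-258/119 + 15/76 + 1688310/119))/(239802 + 91847) = (-356211/348224 + 128293737/9044)/331649 = (11167934175201/787334464)*(1/331649) = 11167934175201/261118687651136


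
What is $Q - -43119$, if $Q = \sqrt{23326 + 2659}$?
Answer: $43119 + \sqrt{25985} \approx 43280.0$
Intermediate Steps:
$Q = \sqrt{25985} \approx 161.2$
$Q - -43119 = \sqrt{25985} - -43119 = \sqrt{25985} + 43119 = 43119 + \sqrt{25985}$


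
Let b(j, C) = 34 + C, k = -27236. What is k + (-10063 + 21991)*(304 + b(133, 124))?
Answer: 5483500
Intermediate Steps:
k + (-10063 + 21991)*(304 + b(133, 124)) = -27236 + (-10063 + 21991)*(304 + (34 + 124)) = -27236 + 11928*(304 + 158) = -27236 + 11928*462 = -27236 + 5510736 = 5483500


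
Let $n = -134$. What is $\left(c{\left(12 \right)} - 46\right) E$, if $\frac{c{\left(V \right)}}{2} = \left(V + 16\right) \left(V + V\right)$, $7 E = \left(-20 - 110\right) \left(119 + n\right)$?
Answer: $\frac{2531100}{7} \approx 3.6159 \cdot 10^{5}$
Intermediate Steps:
$E = \frac{1950}{7}$ ($E = \frac{\left(-20 - 110\right) \left(119 - 134\right)}{7} = \frac{\left(-130\right) \left(-15\right)}{7} = \frac{1}{7} \cdot 1950 = \frac{1950}{7} \approx 278.57$)
$c{\left(V \right)} = 4 V \left(16 + V\right)$ ($c{\left(V \right)} = 2 \left(V + 16\right) \left(V + V\right) = 2 \left(16 + V\right) 2 V = 2 \cdot 2 V \left(16 + V\right) = 4 V \left(16 + V\right)$)
$\left(c{\left(12 \right)} - 46\right) E = \left(4 \cdot 12 \left(16 + 12\right) - 46\right) \frac{1950}{7} = \left(4 \cdot 12 \cdot 28 - 46\right) \frac{1950}{7} = \left(1344 - 46\right) \frac{1950}{7} = 1298 \cdot \frac{1950}{7} = \frac{2531100}{7}$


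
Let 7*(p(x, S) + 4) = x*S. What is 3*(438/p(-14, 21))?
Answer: -657/23 ≈ -28.565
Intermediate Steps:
p(x, S) = -4 + S*x/7 (p(x, S) = -4 + (x*S)/7 = -4 + (S*x)/7 = -4 + S*x/7)
3*(438/p(-14, 21)) = 3*(438/(-4 + (1/7)*21*(-14))) = 3*(438/(-4 - 42)) = 3*(438/(-46)) = 3*(438*(-1/46)) = 3*(-219/23) = -657/23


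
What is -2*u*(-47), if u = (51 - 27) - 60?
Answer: -3384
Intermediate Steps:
u = -36 (u = 24 - 60 = -36)
-2*u*(-47) = -2*(-36)*(-47) = 72*(-47) = -3384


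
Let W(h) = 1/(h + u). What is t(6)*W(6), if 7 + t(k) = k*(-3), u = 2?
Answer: -25/8 ≈ -3.1250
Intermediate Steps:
t(k) = -7 - 3*k (t(k) = -7 + k*(-3) = -7 - 3*k)
W(h) = 1/(2 + h) (W(h) = 1/(h + 2) = 1/(2 + h))
t(6)*W(6) = (-7 - 3*6)/(2 + 6) = (-7 - 18)/8 = -25*⅛ = -25/8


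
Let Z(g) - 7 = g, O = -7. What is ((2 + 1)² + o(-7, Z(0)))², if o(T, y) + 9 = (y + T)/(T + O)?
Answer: 0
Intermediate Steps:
Z(g) = 7 + g
o(T, y) = -9 + (T + y)/(-7 + T) (o(T, y) = -9 + (y + T)/(T - 7) = -9 + (T + y)/(-7 + T))
((2 + 1)² + o(-7, Z(0)))² = ((2 + 1)² + (63 + (7 + 0) - 8*(-7))/(-7 - 7))² = (3² + (63 + 7 + 56)/(-14))² = (9 - 1/14*126)² = (9 - 9)² = 0² = 0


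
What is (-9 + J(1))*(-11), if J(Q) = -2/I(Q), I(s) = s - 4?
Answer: 275/3 ≈ 91.667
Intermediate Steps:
I(s) = -4 + s
J(Q) = -2/(-4 + Q)
(-9 + J(1))*(-11) = (-9 - 2/(-4 + 1))*(-11) = (-9 - 2/(-3))*(-11) = (-9 - 2*(-⅓))*(-11) = (-9 + ⅔)*(-11) = -25/3*(-11) = 275/3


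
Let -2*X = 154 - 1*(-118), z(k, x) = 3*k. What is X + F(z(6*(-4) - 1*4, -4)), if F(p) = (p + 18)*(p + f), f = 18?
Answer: 4220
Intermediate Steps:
F(p) = (18 + p)² (F(p) = (p + 18)*(p + 18) = (18 + p)*(18 + p) = (18 + p)²)
X = -136 (X = -(154 - 1*(-118))/2 = -(154 + 118)/2 = -½*272 = -136)
X + F(z(6*(-4) - 1*4, -4)) = -136 + (324 + (3*(6*(-4) - 1*4))² + 36*(3*(6*(-4) - 1*4))) = -136 + (324 + (3*(-24 - 4))² + 36*(3*(-24 - 4))) = -136 + (324 + (3*(-28))² + 36*(3*(-28))) = -136 + (324 + (-84)² + 36*(-84)) = -136 + (324 + 7056 - 3024) = -136 + 4356 = 4220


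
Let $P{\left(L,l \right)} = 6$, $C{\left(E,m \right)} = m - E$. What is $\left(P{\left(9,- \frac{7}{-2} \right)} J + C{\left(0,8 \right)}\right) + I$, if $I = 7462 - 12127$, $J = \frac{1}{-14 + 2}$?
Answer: $- \frac{9315}{2} \approx -4657.5$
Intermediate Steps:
$J = - \frac{1}{12}$ ($J = \frac{1}{-12} = - \frac{1}{12} \approx -0.083333$)
$I = -4665$
$\left(P{\left(9,- \frac{7}{-2} \right)} J + C{\left(0,8 \right)}\right) + I = \left(6 \left(- \frac{1}{12}\right) + \left(8 - 0\right)\right) - 4665 = \left(- \frac{1}{2} + \left(8 + 0\right)\right) - 4665 = \left(- \frac{1}{2} + 8\right) - 4665 = \frac{15}{2} - 4665 = - \frac{9315}{2}$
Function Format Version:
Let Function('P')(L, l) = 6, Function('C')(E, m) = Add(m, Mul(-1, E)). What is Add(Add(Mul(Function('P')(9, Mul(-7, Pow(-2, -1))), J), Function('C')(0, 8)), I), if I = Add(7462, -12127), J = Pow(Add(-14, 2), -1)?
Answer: Rational(-9315, 2) ≈ -4657.5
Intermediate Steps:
J = Rational(-1, 12) (J = Pow(-12, -1) = Rational(-1, 12) ≈ -0.083333)
I = -4665
Add(Add(Mul(Function('P')(9, Mul(-7, Pow(-2, -1))), J), Function('C')(0, 8)), I) = Add(Add(Mul(6, Rational(-1, 12)), Add(8, Mul(-1, 0))), -4665) = Add(Add(Rational(-1, 2), Add(8, 0)), -4665) = Add(Add(Rational(-1, 2), 8), -4665) = Add(Rational(15, 2), -4665) = Rational(-9315, 2)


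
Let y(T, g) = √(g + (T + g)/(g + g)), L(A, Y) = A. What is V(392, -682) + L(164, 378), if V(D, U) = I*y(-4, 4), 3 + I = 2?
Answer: 162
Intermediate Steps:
I = -1 (I = -3 + 2 = -1)
y(T, g) = √(g + (T + g)/(2*g)) (y(T, g) = √(g + (T + g)/((2*g))) = √(g + (T + g)*(1/(2*g))) = √(g + (T + g)/(2*g)))
V(D, U) = -2 (V(D, U) = -√(2 + 4*4 + 2*(-4)/4)/2 = -√(2 + 16 + 2*(-4)*(¼))/2 = -√(2 + 16 - 2)/2 = -√16/2 = -4/2 = -1*2 = -2)
V(392, -682) + L(164, 378) = -2 + 164 = 162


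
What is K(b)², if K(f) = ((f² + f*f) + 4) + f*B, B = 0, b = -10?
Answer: 41616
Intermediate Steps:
K(f) = 4 + 2*f² (K(f) = ((f² + f*f) + 4) + f*0 = ((f² + f²) + 4) + 0 = (2*f² + 4) + 0 = (4 + 2*f²) + 0 = 4 + 2*f²)
K(b)² = (4 + 2*(-10)²)² = (4 + 2*100)² = (4 + 200)² = 204² = 41616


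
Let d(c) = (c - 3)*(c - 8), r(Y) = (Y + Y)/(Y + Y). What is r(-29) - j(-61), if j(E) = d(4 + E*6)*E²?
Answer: -502521049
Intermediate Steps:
r(Y) = 1 (r(Y) = (2*Y)/((2*Y)) = (2*Y)*(1/(2*Y)) = 1)
d(c) = (-8 + c)*(-3 + c) (d(c) = (-3 + c)*(-8 + c) = (-8 + c)*(-3 + c))
j(E) = E²*(-20 + (4 + 6*E)² - 66*E) (j(E) = (24 + (4 + E*6)² - 11*(4 + E*6))*E² = (24 + (4 + 6*E)² - 11*(4 + 6*E))*E² = (24 + (4 + 6*E)² + (-44 - 66*E))*E² = (-20 + (4 + 6*E)² - 66*E)*E² = E²*(-20 + (4 + 6*E)² - 66*E))
r(-29) - j(-61) = 1 - (-61)²*(-4 - 18*(-61) + 36*(-61)²) = 1 - 3721*(-4 + 1098 + 36*3721) = 1 - 3721*(-4 + 1098 + 133956) = 1 - 3721*135050 = 1 - 1*502521050 = 1 - 502521050 = -502521049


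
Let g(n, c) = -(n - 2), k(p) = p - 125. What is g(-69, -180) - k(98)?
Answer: 98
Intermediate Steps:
k(p) = -125 + p
g(n, c) = 2 - n (g(n, c) = -(-2 + n) = 2 - n)
g(-69, -180) - k(98) = (2 - 1*(-69)) - (-125 + 98) = (2 + 69) - 1*(-27) = 71 + 27 = 98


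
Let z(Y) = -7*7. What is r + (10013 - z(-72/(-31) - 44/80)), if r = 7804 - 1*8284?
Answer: 9582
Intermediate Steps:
z(Y) = -49
r = -480 (r = 7804 - 8284 = -480)
r + (10013 - z(-72/(-31) - 44/80)) = -480 + (10013 - 1*(-49)) = -480 + (10013 + 49) = -480 + 10062 = 9582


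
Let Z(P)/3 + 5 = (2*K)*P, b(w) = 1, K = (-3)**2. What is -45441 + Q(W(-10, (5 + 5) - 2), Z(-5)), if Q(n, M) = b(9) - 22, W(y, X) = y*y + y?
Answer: -45462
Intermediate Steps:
K = 9
W(y, X) = y + y**2 (W(y, X) = y**2 + y = y + y**2)
Z(P) = -15 + 54*P (Z(P) = -15 + 3*((2*9)*P) = -15 + 3*(18*P) = -15 + 54*P)
Q(n, M) = -21 (Q(n, M) = 1 - 22 = -21)
-45441 + Q(W(-10, (5 + 5) - 2), Z(-5)) = -45441 - 21 = -45462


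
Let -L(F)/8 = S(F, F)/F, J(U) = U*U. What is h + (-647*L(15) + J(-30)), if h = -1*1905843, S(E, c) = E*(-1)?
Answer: -1910119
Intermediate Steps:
S(E, c) = -E
J(U) = U²
L(F) = 8 (L(F) = -8*(-F)/F = -8*(-1) = 8)
h = -1905843
h + (-647*L(15) + J(-30)) = -1905843 + (-647*8 + (-30)²) = -1905843 + (-5176 + 900) = -1905843 - 4276 = -1910119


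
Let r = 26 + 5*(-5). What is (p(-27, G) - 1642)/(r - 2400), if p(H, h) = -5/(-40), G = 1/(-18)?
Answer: 13135/19192 ≈ 0.68440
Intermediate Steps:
G = -1/18 ≈ -0.055556
p(H, h) = ⅛ (p(H, h) = -5*(-1/40) = ⅛)
r = 1 (r = 26 - 25 = 1)
(p(-27, G) - 1642)/(r - 2400) = (⅛ - 1642)/(1 - 2400) = -13135/8/(-2399) = -13135/8*(-1/2399) = 13135/19192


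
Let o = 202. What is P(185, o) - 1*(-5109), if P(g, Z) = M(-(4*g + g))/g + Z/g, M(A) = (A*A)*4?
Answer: 4367867/185 ≈ 23610.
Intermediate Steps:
M(A) = 4*A² (M(A) = A²*4 = 4*A²)
P(g, Z) = 100*g + Z/g (P(g, Z) = (4*(-(4*g + g))²)/g + Z/g = (4*(-5*g)²)/g + Z/g = (4*(25*g²))/g + Z/g = (100*g²)/g + Z/g = 100*g + Z/g)
P(185, o) - 1*(-5109) = (100*185 + 202/185) - 1*(-5109) = (18500 + 202*(1/185)) + 5109 = (18500 + 202/185) + 5109 = 3422702/185 + 5109 = 4367867/185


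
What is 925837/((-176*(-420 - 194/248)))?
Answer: 2609177/208708 ≈ 12.502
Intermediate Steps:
925837/((-176*(-420 - 194/248))) = 925837/((-176*(-420 - 194*1/248))) = 925837/((-176*(-420 - 97/124))) = 925837/((-176*(-52177/124))) = 925837/(2295788/31) = 925837*(31/2295788) = 2609177/208708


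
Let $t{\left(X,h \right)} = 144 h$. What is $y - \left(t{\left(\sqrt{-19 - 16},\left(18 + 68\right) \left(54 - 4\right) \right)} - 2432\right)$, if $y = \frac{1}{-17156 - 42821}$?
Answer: $- \frac{36991894337}{59977} \approx -6.1677 \cdot 10^{5}$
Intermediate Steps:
$y = - \frac{1}{59977}$ ($y = \frac{1}{-59977} = - \frac{1}{59977} \approx -1.6673 \cdot 10^{-5}$)
$y - \left(t{\left(\sqrt{-19 - 16},\left(18 + 68\right) \left(54 - 4\right) \right)} - 2432\right) = - \frac{1}{59977} - \left(144 \left(18 + 68\right) \left(54 - 4\right) - 2432\right) = - \frac{1}{59977} - \left(144 \cdot 86 \cdot 50 - 2432\right) = - \frac{1}{59977} - \left(144 \cdot 4300 - 2432\right) = - \frac{1}{59977} - \left(619200 - 2432\right) = - \frac{1}{59977} - 616768 = - \frac{36991894337}{59977}$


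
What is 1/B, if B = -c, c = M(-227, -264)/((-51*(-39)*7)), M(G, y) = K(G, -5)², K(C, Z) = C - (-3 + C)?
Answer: -1547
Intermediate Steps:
K(C, Z) = 3 (K(C, Z) = C + (3 - C) = 3)
M(G, y) = 9 (M(G, y) = 3² = 9)
c = 1/1547 (c = 9/((-51*(-39)*7)) = 9/((1989*7)) = 9/13923 = 9*(1/13923) = 1/1547 ≈ 0.00064641)
B = -1/1547 (B = -1*1/1547 = -1/1547 ≈ -0.00064641)
1/B = 1/(-1/1547) = -1547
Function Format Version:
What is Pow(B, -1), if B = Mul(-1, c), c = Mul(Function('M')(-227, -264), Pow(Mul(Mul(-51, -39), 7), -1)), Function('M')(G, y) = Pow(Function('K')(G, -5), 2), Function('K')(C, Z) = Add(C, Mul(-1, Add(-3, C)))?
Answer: -1547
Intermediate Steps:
Function('K')(C, Z) = 3 (Function('K')(C, Z) = Add(C, Add(3, Mul(-1, C))) = 3)
Function('M')(G, y) = 9 (Function('M')(G, y) = Pow(3, 2) = 9)
c = Rational(1, 1547) (c = Mul(9, Pow(Mul(Mul(-51, -39), 7), -1)) = Mul(9, Pow(Mul(1989, 7), -1)) = Mul(9, Pow(13923, -1)) = Mul(9, Rational(1, 13923)) = Rational(1, 1547) ≈ 0.00064641)
B = Rational(-1, 1547) (B = Mul(-1, Rational(1, 1547)) = Rational(-1, 1547) ≈ -0.00064641)
Pow(B, -1) = Pow(Rational(-1, 1547), -1) = -1547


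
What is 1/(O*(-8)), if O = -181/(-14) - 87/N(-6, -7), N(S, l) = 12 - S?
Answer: -21/1360 ≈ -0.015441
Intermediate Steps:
O = 170/21 (O = -181/(-14) - 87/(12 - 1*(-6)) = -181*(-1/14) - 87/(12 + 6) = 181/14 - 87/18 = 181/14 - 87*1/18 = 181/14 - 29/6 = 170/21 ≈ 8.0952)
1/(O*(-8)) = 1/((170/21)*(-8)) = 1/(-1360/21) = -21/1360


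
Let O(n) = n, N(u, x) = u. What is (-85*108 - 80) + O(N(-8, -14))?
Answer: -9268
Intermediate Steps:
(-85*108 - 80) + O(N(-8, -14)) = (-85*108 - 80) - 8 = (-9180 - 80) - 8 = -9260 - 8 = -9268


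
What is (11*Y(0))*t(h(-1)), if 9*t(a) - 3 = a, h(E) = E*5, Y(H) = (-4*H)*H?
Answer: 0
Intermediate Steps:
Y(H) = -4*H²
h(E) = 5*E
t(a) = ⅓ + a/9
(11*Y(0))*t(h(-1)) = (11*(-4*0²))*(⅓ + (5*(-1))/9) = (11*(-4*0))*(⅓ + (⅑)*(-5)) = (11*0)*(⅓ - 5/9) = 0*(-2/9) = 0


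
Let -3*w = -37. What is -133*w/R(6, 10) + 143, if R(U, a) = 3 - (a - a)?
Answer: -3634/9 ≈ -403.78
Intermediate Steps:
R(U, a) = 3 (R(U, a) = 3 - 1*0 = 3 + 0 = 3)
w = 37/3 (w = -1/3*(-37) = 37/3 ≈ 12.333)
-133*w/R(6, 10) + 143 = -4921/(3*3) + 143 = -133*37/9 + 143 = -4921/9 + 143 = -3634/9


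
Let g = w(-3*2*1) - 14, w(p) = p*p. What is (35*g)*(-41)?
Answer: -31570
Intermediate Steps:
w(p) = p²
g = 22 (g = (-3*2*1)² - 14 = (-6*1)² - 14 = (-6)² - 14 = 36 - 14 = 22)
(35*g)*(-41) = (35*22)*(-41) = 770*(-41) = -31570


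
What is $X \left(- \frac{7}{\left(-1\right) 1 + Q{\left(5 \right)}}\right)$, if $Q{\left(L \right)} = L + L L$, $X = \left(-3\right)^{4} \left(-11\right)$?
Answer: $\frac{6237}{29} \approx 215.07$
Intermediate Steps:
$X = -891$ ($X = 81 \left(-11\right) = -891$)
$Q{\left(L \right)} = L + L^{2}$
$X \left(- \frac{7}{\left(-1\right) 1 + Q{\left(5 \right)}}\right) = - 891 \left(- \frac{7}{\left(-1\right) 1 + 5 \left(1 + 5\right)}\right) = - 891 \left(- \frac{7}{-1 + 5 \cdot 6}\right) = - 891 \left(- \frac{7}{-1 + 30}\right) = - 891 \left(- \frac{7}{29}\right) = - 891 \left(\left(-7\right) \frac{1}{29}\right) = \left(-891\right) \left(- \frac{7}{29}\right) = \frac{6237}{29}$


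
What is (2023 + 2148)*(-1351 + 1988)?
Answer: 2656927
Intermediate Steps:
(2023 + 2148)*(-1351 + 1988) = 4171*637 = 2656927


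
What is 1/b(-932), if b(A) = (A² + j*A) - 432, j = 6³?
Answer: 1/666880 ≈ 1.4995e-6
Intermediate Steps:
j = 216
b(A) = -432 + A² + 216*A (b(A) = (A² + 216*A) - 432 = -432 + A² + 216*A)
1/b(-932) = 1/(-432 + (-932)² + 216*(-932)) = 1/(-432 + 868624 - 201312) = 1/666880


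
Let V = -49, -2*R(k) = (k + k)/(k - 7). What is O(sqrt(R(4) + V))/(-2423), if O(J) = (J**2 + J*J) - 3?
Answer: 295/7269 ≈ 0.040583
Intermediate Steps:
R(k) = -k/(-7 + k) (R(k) = -(k + k)/(2*(k - 7)) = -2*k/(2*(-7 + k)) = -k/(-7 + k))
O(J) = -3 + 2*J**2 (O(J) = (J**2 + J**2) - 3 = 2*J**2 - 3 = -3 + 2*J**2)
O(sqrt(R(4) + V))/(-2423) = (-3 + 2*(sqrt(-1*4/(-7 + 4) - 49))**2)/(-2423) = (-3 + 2*(sqrt(-1*4/(-3) - 49))**2)*(-1/2423) = (-3 + 2*(sqrt(-1*4*(-1/3) - 49))**2)*(-1/2423) = (-3 + 2*(sqrt(4/3 - 49))**2)*(-1/2423) = (-3 + 2*(sqrt(-143/3))**2)*(-1/2423) = (-3 + 2*(I*sqrt(429)/3)**2)*(-1/2423) = (-3 + 2*(-143/3))*(-1/2423) = (-3 - 286/3)*(-1/2423) = -295/3*(-1/2423) = 295/7269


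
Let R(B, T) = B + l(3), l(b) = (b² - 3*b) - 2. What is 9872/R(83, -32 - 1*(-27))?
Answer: 9872/81 ≈ 121.88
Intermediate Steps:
l(b) = -2 + b² - 3*b
R(B, T) = -2 + B (R(B, T) = B + (-2 + 3² - 3*3) = B + (-2 + 9 - 9) = B - 2 = -2 + B)
9872/R(83, -32 - 1*(-27)) = 9872/(-2 + 83) = 9872/81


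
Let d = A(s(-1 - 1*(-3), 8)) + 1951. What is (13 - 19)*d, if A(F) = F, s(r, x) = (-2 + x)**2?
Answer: -11922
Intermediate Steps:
d = 1987 (d = (-2 + 8)**2 + 1951 = 6**2 + 1951 = 36 + 1951 = 1987)
(13 - 19)*d = (13 - 19)*1987 = -6*1987 = -11922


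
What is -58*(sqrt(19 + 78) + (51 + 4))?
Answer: -3190 - 58*sqrt(97) ≈ -3761.2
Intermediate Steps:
-58*(sqrt(19 + 78) + (51 + 4)) = -58*(sqrt(97) + 55) = -58*(55 + sqrt(97)) = -3190 - 58*sqrt(97)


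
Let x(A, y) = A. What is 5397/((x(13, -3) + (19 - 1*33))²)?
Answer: 5397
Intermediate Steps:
5397/((x(13, -3) + (19 - 1*33))²) = 5397/((13 + (19 - 1*33))²) = 5397/((13 + (19 - 33))²) = 5397/((13 - 14)²) = 5397/((-1)²) = 5397/1 = 5397*1 = 5397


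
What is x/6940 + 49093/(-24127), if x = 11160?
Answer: -3572405/8372069 ≈ -0.42671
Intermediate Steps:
x/6940 + 49093/(-24127) = 11160/6940 + 49093/(-24127) = 11160*(1/6940) + 49093*(-1/24127) = 558/347 - 49093/24127 = -3572405/8372069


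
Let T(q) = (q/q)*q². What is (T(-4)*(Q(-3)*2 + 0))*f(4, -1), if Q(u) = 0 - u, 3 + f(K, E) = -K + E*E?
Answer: -576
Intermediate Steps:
f(K, E) = -3 + E² - K (f(K, E) = -3 + (-K + E*E) = -3 + (-K + E²) = -3 + (E² - K) = -3 + E² - K)
Q(u) = -u
T(q) = q² (T(q) = 1*q² = q²)
(T(-4)*(Q(-3)*2 + 0))*f(4, -1) = ((-4)²*(-1*(-3)*2 + 0))*(-3 + (-1)² - 1*4) = (16*(3*2 + 0))*(-3 + 1 - 4) = (16*(6 + 0))*(-6) = (16*6)*(-6) = 96*(-6) = -576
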